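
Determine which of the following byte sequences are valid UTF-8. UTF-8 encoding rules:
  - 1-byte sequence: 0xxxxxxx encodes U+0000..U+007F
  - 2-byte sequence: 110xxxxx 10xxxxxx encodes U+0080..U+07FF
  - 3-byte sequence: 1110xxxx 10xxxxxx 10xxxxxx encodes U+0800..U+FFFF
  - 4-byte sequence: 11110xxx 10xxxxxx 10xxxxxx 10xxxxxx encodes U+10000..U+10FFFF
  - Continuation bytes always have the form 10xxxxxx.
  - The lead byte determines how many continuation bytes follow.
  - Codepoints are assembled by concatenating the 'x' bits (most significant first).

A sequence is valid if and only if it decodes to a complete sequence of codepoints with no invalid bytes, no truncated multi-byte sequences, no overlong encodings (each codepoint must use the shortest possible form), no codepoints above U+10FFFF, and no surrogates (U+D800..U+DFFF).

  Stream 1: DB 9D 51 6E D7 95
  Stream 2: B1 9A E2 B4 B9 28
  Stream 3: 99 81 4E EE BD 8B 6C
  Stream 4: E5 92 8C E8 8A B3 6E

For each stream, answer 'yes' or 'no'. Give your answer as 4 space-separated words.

Stream 1: decodes cleanly. VALID
Stream 2: error at byte offset 0. INVALID
Stream 3: error at byte offset 0. INVALID
Stream 4: decodes cleanly. VALID

Answer: yes no no yes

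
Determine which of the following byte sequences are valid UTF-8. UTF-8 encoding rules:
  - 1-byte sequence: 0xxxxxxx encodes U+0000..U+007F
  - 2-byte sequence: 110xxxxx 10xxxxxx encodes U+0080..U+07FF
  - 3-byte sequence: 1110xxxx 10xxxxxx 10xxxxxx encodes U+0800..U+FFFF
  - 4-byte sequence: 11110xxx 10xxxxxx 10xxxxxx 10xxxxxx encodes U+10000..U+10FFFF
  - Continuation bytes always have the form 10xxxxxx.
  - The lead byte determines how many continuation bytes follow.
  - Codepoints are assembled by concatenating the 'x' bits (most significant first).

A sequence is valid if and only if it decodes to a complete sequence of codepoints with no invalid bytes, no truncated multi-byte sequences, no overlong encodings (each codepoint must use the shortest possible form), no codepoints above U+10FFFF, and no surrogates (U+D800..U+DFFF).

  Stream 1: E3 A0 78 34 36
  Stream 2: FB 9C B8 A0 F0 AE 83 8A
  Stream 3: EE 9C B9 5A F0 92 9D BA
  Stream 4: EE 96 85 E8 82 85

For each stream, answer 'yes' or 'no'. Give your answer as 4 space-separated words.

Stream 1: error at byte offset 2. INVALID
Stream 2: error at byte offset 0. INVALID
Stream 3: decodes cleanly. VALID
Stream 4: decodes cleanly. VALID

Answer: no no yes yes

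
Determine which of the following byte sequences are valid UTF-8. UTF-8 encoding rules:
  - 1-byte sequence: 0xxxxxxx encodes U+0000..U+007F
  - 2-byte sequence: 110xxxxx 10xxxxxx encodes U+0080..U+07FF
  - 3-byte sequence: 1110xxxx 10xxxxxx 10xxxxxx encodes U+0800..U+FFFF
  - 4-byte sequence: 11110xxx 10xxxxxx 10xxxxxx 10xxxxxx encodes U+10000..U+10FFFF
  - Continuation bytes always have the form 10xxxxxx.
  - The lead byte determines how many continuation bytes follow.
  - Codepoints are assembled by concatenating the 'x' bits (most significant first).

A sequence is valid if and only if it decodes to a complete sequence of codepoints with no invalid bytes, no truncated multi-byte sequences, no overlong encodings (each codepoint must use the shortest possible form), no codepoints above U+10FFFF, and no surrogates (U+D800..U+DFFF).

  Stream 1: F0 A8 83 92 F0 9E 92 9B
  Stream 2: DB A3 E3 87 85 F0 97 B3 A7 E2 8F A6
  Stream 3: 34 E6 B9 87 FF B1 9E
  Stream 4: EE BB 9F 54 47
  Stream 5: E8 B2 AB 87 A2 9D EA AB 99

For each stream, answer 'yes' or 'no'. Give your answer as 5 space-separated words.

Stream 1: decodes cleanly. VALID
Stream 2: decodes cleanly. VALID
Stream 3: error at byte offset 4. INVALID
Stream 4: decodes cleanly. VALID
Stream 5: error at byte offset 3. INVALID

Answer: yes yes no yes no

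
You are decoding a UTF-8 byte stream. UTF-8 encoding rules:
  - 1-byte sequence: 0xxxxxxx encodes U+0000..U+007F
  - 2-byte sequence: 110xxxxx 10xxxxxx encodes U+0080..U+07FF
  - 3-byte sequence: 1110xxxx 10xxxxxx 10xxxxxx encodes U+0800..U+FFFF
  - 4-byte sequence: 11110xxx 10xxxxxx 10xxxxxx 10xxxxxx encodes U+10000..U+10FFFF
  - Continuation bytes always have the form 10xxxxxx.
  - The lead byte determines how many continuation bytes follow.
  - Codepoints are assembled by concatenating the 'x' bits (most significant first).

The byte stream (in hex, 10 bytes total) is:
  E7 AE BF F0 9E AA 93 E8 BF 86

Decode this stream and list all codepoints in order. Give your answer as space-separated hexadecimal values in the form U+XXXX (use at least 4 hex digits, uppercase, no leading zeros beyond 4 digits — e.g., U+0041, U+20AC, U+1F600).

Byte[0]=E7: 3-byte lead, need 2 cont bytes. acc=0x7
Byte[1]=AE: continuation. acc=(acc<<6)|0x2E=0x1EE
Byte[2]=BF: continuation. acc=(acc<<6)|0x3F=0x7BBF
Completed: cp=U+7BBF (starts at byte 0)
Byte[3]=F0: 4-byte lead, need 3 cont bytes. acc=0x0
Byte[4]=9E: continuation. acc=(acc<<6)|0x1E=0x1E
Byte[5]=AA: continuation. acc=(acc<<6)|0x2A=0x7AA
Byte[6]=93: continuation. acc=(acc<<6)|0x13=0x1EA93
Completed: cp=U+1EA93 (starts at byte 3)
Byte[7]=E8: 3-byte lead, need 2 cont bytes. acc=0x8
Byte[8]=BF: continuation. acc=(acc<<6)|0x3F=0x23F
Byte[9]=86: continuation. acc=(acc<<6)|0x06=0x8FC6
Completed: cp=U+8FC6 (starts at byte 7)

Answer: U+7BBF U+1EA93 U+8FC6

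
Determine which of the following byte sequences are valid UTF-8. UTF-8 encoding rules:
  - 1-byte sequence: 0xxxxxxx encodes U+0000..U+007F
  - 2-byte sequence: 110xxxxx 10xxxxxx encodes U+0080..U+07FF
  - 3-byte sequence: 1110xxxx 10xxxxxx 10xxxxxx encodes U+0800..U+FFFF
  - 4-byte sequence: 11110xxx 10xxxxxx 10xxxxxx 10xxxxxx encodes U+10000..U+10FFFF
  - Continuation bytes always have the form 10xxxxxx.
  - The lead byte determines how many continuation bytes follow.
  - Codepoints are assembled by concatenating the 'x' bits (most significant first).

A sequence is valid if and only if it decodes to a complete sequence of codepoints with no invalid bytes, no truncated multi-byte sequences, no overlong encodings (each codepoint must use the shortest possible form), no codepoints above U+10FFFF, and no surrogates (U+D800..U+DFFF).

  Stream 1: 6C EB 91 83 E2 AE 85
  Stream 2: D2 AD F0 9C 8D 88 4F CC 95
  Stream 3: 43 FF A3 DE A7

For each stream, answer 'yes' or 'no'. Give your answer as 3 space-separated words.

Answer: yes yes no

Derivation:
Stream 1: decodes cleanly. VALID
Stream 2: decodes cleanly. VALID
Stream 3: error at byte offset 1. INVALID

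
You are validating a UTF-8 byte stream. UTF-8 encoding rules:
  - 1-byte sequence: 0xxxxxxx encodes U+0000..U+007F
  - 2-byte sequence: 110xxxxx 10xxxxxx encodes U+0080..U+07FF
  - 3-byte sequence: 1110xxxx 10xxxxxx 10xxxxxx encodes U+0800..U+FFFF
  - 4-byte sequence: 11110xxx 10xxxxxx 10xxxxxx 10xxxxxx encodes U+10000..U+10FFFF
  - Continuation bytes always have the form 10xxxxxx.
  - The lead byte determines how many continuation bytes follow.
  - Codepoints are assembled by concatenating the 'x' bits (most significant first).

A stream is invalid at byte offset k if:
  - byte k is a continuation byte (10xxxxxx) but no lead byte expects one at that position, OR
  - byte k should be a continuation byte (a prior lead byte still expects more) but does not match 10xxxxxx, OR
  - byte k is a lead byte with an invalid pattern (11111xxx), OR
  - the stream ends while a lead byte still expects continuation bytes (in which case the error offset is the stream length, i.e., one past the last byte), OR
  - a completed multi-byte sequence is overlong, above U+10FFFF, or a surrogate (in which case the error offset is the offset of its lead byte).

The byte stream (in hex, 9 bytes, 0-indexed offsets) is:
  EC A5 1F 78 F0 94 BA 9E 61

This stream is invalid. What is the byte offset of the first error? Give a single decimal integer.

Byte[0]=EC: 3-byte lead, need 2 cont bytes. acc=0xC
Byte[1]=A5: continuation. acc=(acc<<6)|0x25=0x325
Byte[2]=1F: expected 10xxxxxx continuation. INVALID

Answer: 2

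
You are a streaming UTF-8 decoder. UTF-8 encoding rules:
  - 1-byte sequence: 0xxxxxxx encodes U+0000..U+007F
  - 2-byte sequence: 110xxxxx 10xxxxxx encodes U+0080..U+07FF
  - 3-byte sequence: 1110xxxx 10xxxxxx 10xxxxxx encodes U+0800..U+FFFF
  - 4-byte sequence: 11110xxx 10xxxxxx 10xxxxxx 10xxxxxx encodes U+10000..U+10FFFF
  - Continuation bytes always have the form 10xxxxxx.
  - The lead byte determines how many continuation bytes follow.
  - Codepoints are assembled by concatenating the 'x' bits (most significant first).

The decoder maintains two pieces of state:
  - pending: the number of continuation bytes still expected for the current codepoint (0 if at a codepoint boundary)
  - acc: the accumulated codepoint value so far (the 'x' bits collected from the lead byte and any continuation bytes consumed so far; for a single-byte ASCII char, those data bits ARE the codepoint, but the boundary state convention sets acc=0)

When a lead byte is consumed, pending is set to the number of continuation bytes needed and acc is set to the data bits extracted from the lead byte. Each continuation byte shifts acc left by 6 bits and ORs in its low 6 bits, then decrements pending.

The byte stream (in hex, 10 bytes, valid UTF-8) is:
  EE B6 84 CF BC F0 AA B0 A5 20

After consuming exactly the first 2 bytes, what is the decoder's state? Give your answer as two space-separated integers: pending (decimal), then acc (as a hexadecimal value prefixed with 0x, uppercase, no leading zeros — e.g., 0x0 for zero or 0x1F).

Byte[0]=EE: 3-byte lead. pending=2, acc=0xE
Byte[1]=B6: continuation. acc=(acc<<6)|0x36=0x3B6, pending=1

Answer: 1 0x3B6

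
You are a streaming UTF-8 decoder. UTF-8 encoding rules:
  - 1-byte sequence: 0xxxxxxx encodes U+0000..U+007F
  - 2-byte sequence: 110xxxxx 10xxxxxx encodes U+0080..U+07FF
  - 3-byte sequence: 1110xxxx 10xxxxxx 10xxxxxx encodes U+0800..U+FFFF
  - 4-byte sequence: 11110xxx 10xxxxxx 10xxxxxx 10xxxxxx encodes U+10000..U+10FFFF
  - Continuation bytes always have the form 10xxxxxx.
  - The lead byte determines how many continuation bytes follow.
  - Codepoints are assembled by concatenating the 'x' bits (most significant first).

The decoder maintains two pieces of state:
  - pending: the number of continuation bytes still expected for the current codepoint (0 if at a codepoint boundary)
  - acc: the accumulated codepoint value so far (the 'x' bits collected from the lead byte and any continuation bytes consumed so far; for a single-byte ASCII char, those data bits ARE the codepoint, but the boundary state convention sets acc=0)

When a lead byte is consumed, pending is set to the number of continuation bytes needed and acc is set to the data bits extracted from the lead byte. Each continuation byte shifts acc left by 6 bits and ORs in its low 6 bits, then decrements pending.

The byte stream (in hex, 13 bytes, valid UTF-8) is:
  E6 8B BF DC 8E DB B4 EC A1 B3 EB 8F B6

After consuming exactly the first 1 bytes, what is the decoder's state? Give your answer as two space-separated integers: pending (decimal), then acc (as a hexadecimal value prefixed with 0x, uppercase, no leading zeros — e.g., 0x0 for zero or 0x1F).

Answer: 2 0x6

Derivation:
Byte[0]=E6: 3-byte lead. pending=2, acc=0x6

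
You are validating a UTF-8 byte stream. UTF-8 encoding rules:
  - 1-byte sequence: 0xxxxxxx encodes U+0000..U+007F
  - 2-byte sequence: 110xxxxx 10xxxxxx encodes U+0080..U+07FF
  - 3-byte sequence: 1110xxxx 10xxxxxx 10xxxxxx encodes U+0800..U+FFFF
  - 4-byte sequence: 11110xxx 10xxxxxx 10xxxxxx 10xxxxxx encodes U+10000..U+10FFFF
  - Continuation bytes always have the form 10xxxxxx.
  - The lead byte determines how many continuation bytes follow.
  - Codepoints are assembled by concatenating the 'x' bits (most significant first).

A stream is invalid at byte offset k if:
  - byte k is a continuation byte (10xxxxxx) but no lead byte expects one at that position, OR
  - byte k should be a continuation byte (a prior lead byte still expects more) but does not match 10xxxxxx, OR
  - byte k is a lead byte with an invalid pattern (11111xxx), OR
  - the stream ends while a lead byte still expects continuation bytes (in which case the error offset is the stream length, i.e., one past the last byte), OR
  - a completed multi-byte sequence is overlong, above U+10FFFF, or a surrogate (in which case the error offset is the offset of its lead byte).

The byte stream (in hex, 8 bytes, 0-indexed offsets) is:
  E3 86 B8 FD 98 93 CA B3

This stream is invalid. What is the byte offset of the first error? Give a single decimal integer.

Byte[0]=E3: 3-byte lead, need 2 cont bytes. acc=0x3
Byte[1]=86: continuation. acc=(acc<<6)|0x06=0xC6
Byte[2]=B8: continuation. acc=(acc<<6)|0x38=0x31B8
Completed: cp=U+31B8 (starts at byte 0)
Byte[3]=FD: INVALID lead byte (not 0xxx/110x/1110/11110)

Answer: 3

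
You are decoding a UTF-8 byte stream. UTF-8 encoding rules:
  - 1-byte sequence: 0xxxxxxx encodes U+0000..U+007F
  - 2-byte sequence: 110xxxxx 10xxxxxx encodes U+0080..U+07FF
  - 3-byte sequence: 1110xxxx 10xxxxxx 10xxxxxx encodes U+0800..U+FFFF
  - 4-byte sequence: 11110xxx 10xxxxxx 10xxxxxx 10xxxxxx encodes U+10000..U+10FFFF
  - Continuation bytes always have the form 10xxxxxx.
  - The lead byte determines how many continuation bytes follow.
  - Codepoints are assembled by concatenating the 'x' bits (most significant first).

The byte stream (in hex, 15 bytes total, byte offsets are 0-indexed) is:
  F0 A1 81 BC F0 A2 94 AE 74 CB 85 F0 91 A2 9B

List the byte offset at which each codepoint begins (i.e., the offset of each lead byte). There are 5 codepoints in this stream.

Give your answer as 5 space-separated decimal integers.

Byte[0]=F0: 4-byte lead, need 3 cont bytes. acc=0x0
Byte[1]=A1: continuation. acc=(acc<<6)|0x21=0x21
Byte[2]=81: continuation. acc=(acc<<6)|0x01=0x841
Byte[3]=BC: continuation. acc=(acc<<6)|0x3C=0x2107C
Completed: cp=U+2107C (starts at byte 0)
Byte[4]=F0: 4-byte lead, need 3 cont bytes. acc=0x0
Byte[5]=A2: continuation. acc=(acc<<6)|0x22=0x22
Byte[6]=94: continuation. acc=(acc<<6)|0x14=0x894
Byte[7]=AE: continuation. acc=(acc<<6)|0x2E=0x2252E
Completed: cp=U+2252E (starts at byte 4)
Byte[8]=74: 1-byte ASCII. cp=U+0074
Byte[9]=CB: 2-byte lead, need 1 cont bytes. acc=0xB
Byte[10]=85: continuation. acc=(acc<<6)|0x05=0x2C5
Completed: cp=U+02C5 (starts at byte 9)
Byte[11]=F0: 4-byte lead, need 3 cont bytes. acc=0x0
Byte[12]=91: continuation. acc=(acc<<6)|0x11=0x11
Byte[13]=A2: continuation. acc=(acc<<6)|0x22=0x462
Byte[14]=9B: continuation. acc=(acc<<6)|0x1B=0x1189B
Completed: cp=U+1189B (starts at byte 11)

Answer: 0 4 8 9 11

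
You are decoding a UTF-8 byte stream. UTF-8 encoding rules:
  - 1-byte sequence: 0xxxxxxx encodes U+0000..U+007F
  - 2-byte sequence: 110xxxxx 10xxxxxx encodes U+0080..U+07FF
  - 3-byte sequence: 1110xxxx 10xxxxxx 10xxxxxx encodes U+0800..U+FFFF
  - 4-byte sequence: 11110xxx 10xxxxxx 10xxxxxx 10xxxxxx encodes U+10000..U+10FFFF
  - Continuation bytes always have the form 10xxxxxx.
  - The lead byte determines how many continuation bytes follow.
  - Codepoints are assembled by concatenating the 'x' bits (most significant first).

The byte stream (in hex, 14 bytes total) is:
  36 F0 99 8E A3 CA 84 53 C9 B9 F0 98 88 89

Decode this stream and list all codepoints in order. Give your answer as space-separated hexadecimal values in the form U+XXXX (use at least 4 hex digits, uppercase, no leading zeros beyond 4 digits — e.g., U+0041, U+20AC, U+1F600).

Answer: U+0036 U+193A3 U+0284 U+0053 U+0279 U+18209

Derivation:
Byte[0]=36: 1-byte ASCII. cp=U+0036
Byte[1]=F0: 4-byte lead, need 3 cont bytes. acc=0x0
Byte[2]=99: continuation. acc=(acc<<6)|0x19=0x19
Byte[3]=8E: continuation. acc=(acc<<6)|0x0E=0x64E
Byte[4]=A3: continuation. acc=(acc<<6)|0x23=0x193A3
Completed: cp=U+193A3 (starts at byte 1)
Byte[5]=CA: 2-byte lead, need 1 cont bytes. acc=0xA
Byte[6]=84: continuation. acc=(acc<<6)|0x04=0x284
Completed: cp=U+0284 (starts at byte 5)
Byte[7]=53: 1-byte ASCII. cp=U+0053
Byte[8]=C9: 2-byte lead, need 1 cont bytes. acc=0x9
Byte[9]=B9: continuation. acc=(acc<<6)|0x39=0x279
Completed: cp=U+0279 (starts at byte 8)
Byte[10]=F0: 4-byte lead, need 3 cont bytes. acc=0x0
Byte[11]=98: continuation. acc=(acc<<6)|0x18=0x18
Byte[12]=88: continuation. acc=(acc<<6)|0x08=0x608
Byte[13]=89: continuation. acc=(acc<<6)|0x09=0x18209
Completed: cp=U+18209 (starts at byte 10)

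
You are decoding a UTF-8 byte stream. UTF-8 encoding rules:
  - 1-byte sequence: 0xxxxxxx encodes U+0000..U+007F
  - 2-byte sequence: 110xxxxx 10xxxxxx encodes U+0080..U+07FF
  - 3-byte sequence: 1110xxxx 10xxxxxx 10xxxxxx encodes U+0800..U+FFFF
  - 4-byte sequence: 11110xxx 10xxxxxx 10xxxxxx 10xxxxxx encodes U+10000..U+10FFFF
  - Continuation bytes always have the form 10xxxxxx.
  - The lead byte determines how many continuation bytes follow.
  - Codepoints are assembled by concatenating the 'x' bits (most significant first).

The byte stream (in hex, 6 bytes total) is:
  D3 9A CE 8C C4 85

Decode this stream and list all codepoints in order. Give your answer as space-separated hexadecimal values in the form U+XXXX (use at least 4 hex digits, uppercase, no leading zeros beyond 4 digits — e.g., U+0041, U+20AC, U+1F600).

Byte[0]=D3: 2-byte lead, need 1 cont bytes. acc=0x13
Byte[1]=9A: continuation. acc=(acc<<6)|0x1A=0x4DA
Completed: cp=U+04DA (starts at byte 0)
Byte[2]=CE: 2-byte lead, need 1 cont bytes. acc=0xE
Byte[3]=8C: continuation. acc=(acc<<6)|0x0C=0x38C
Completed: cp=U+038C (starts at byte 2)
Byte[4]=C4: 2-byte lead, need 1 cont bytes. acc=0x4
Byte[5]=85: continuation. acc=(acc<<6)|0x05=0x105
Completed: cp=U+0105 (starts at byte 4)

Answer: U+04DA U+038C U+0105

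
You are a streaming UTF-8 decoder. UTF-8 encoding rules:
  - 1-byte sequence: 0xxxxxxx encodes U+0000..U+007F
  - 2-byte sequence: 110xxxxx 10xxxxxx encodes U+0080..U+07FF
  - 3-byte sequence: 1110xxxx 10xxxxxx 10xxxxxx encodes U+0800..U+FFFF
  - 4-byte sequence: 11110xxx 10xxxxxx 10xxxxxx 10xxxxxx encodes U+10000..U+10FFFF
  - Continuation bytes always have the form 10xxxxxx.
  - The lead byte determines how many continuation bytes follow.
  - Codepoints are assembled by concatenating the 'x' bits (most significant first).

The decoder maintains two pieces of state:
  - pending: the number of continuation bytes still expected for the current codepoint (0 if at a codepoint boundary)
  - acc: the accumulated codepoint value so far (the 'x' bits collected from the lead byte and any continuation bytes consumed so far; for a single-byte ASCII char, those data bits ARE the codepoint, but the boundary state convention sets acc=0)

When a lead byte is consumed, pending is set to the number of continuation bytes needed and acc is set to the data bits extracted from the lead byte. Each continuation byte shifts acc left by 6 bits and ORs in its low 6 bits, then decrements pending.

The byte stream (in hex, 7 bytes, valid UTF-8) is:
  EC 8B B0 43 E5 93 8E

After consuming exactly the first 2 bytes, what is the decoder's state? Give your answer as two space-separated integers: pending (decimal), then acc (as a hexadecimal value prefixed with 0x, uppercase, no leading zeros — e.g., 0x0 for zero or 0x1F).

Byte[0]=EC: 3-byte lead. pending=2, acc=0xC
Byte[1]=8B: continuation. acc=(acc<<6)|0x0B=0x30B, pending=1

Answer: 1 0x30B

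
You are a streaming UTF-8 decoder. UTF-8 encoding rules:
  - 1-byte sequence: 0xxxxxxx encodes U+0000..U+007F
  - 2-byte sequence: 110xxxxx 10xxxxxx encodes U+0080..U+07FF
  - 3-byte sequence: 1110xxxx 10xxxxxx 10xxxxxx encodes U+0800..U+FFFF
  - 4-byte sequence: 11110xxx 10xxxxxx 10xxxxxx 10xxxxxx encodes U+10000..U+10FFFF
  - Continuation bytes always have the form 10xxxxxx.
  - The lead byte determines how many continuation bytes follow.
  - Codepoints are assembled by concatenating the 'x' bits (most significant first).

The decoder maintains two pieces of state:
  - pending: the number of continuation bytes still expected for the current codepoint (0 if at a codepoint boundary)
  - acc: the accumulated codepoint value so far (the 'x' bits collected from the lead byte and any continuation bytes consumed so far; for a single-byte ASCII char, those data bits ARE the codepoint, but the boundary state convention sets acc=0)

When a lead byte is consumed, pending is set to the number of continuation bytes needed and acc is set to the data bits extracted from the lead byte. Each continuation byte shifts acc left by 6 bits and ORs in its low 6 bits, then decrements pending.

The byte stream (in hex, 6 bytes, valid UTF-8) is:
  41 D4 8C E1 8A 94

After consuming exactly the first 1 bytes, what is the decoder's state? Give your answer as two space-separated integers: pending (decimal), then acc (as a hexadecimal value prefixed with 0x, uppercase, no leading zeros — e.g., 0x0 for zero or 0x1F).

Answer: 0 0x0

Derivation:
Byte[0]=41: 1-byte. pending=0, acc=0x0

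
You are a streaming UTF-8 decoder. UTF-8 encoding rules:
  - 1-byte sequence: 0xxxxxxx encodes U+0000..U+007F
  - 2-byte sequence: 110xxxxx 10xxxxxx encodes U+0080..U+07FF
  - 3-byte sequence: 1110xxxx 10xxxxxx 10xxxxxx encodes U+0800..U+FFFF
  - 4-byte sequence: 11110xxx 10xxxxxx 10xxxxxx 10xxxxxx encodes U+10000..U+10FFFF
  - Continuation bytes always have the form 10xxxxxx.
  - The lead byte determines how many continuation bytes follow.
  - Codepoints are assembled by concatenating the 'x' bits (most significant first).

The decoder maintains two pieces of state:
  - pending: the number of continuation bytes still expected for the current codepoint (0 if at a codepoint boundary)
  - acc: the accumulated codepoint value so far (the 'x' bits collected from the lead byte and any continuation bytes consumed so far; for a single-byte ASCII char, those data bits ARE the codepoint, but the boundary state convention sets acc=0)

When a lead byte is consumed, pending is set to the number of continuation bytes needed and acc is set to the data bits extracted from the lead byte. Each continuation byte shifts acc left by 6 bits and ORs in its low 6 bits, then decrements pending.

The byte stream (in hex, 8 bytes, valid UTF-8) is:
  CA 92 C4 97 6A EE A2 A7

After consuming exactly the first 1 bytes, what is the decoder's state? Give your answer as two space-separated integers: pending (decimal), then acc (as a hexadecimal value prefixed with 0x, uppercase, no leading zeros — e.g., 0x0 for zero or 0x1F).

Byte[0]=CA: 2-byte lead. pending=1, acc=0xA

Answer: 1 0xA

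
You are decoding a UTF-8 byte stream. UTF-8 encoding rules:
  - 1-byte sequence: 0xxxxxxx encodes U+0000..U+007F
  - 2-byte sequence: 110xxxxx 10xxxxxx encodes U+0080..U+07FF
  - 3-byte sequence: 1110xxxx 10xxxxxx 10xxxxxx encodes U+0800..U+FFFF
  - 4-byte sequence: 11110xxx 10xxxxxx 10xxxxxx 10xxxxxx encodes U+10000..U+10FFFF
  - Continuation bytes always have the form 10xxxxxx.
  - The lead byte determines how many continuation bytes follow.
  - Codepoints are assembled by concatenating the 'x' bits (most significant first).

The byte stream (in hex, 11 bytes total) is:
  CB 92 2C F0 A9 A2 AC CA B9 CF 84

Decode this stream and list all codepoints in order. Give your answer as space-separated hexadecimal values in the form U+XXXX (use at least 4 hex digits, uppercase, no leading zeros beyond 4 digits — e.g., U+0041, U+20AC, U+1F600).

Byte[0]=CB: 2-byte lead, need 1 cont bytes. acc=0xB
Byte[1]=92: continuation. acc=(acc<<6)|0x12=0x2D2
Completed: cp=U+02D2 (starts at byte 0)
Byte[2]=2C: 1-byte ASCII. cp=U+002C
Byte[3]=F0: 4-byte lead, need 3 cont bytes. acc=0x0
Byte[4]=A9: continuation. acc=(acc<<6)|0x29=0x29
Byte[5]=A2: continuation. acc=(acc<<6)|0x22=0xA62
Byte[6]=AC: continuation. acc=(acc<<6)|0x2C=0x298AC
Completed: cp=U+298AC (starts at byte 3)
Byte[7]=CA: 2-byte lead, need 1 cont bytes. acc=0xA
Byte[8]=B9: continuation. acc=(acc<<6)|0x39=0x2B9
Completed: cp=U+02B9 (starts at byte 7)
Byte[9]=CF: 2-byte lead, need 1 cont bytes. acc=0xF
Byte[10]=84: continuation. acc=(acc<<6)|0x04=0x3C4
Completed: cp=U+03C4 (starts at byte 9)

Answer: U+02D2 U+002C U+298AC U+02B9 U+03C4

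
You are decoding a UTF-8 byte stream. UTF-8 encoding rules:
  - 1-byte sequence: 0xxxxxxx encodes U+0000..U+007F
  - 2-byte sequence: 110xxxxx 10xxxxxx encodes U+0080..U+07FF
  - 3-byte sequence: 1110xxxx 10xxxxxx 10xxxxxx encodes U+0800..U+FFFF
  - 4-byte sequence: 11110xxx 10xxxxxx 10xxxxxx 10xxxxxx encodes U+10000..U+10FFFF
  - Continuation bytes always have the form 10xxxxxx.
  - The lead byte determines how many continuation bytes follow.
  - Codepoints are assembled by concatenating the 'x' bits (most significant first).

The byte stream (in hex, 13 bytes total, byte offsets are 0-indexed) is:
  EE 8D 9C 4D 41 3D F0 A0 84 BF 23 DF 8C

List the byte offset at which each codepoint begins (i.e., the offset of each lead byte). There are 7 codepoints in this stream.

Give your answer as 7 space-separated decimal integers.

Answer: 0 3 4 5 6 10 11

Derivation:
Byte[0]=EE: 3-byte lead, need 2 cont bytes. acc=0xE
Byte[1]=8D: continuation. acc=(acc<<6)|0x0D=0x38D
Byte[2]=9C: continuation. acc=(acc<<6)|0x1C=0xE35C
Completed: cp=U+E35C (starts at byte 0)
Byte[3]=4D: 1-byte ASCII. cp=U+004D
Byte[4]=41: 1-byte ASCII. cp=U+0041
Byte[5]=3D: 1-byte ASCII. cp=U+003D
Byte[6]=F0: 4-byte lead, need 3 cont bytes. acc=0x0
Byte[7]=A0: continuation. acc=(acc<<6)|0x20=0x20
Byte[8]=84: continuation. acc=(acc<<6)|0x04=0x804
Byte[9]=BF: continuation. acc=(acc<<6)|0x3F=0x2013F
Completed: cp=U+2013F (starts at byte 6)
Byte[10]=23: 1-byte ASCII. cp=U+0023
Byte[11]=DF: 2-byte lead, need 1 cont bytes. acc=0x1F
Byte[12]=8C: continuation. acc=(acc<<6)|0x0C=0x7CC
Completed: cp=U+07CC (starts at byte 11)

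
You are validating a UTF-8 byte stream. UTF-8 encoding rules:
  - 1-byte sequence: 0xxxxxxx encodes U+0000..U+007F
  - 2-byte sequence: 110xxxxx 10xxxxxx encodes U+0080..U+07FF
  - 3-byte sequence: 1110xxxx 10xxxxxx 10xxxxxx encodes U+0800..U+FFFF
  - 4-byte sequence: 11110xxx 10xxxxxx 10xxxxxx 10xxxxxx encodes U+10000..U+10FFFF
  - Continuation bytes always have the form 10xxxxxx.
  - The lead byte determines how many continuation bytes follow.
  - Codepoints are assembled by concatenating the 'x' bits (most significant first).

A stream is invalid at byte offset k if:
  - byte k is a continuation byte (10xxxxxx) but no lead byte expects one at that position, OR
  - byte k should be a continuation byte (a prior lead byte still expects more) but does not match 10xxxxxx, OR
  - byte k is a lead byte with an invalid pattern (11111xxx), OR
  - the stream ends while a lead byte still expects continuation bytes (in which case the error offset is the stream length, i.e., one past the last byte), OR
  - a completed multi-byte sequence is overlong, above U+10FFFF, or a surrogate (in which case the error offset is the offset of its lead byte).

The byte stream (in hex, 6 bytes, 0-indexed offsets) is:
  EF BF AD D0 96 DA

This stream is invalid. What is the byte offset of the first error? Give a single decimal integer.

Byte[0]=EF: 3-byte lead, need 2 cont bytes. acc=0xF
Byte[1]=BF: continuation. acc=(acc<<6)|0x3F=0x3FF
Byte[2]=AD: continuation. acc=(acc<<6)|0x2D=0xFFED
Completed: cp=U+FFED (starts at byte 0)
Byte[3]=D0: 2-byte lead, need 1 cont bytes. acc=0x10
Byte[4]=96: continuation. acc=(acc<<6)|0x16=0x416
Completed: cp=U+0416 (starts at byte 3)
Byte[5]=DA: 2-byte lead, need 1 cont bytes. acc=0x1A
Byte[6]: stream ended, expected continuation. INVALID

Answer: 6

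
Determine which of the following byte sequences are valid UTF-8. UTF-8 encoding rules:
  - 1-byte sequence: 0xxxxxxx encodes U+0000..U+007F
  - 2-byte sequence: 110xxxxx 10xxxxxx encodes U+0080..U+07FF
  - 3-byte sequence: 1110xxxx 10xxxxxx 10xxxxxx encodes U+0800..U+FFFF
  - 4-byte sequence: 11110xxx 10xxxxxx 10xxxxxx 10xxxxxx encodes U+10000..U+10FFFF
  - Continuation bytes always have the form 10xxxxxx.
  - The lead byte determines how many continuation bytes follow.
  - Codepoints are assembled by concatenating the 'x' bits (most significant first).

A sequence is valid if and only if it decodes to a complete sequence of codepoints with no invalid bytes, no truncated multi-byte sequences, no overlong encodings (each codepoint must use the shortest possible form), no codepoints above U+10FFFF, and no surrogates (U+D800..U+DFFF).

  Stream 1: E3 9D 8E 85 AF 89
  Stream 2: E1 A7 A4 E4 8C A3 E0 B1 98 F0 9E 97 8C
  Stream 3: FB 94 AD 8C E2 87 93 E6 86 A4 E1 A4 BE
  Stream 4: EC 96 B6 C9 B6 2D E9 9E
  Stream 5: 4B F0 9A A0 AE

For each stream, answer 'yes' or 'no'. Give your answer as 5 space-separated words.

Stream 1: error at byte offset 3. INVALID
Stream 2: decodes cleanly. VALID
Stream 3: error at byte offset 0. INVALID
Stream 4: error at byte offset 8. INVALID
Stream 5: decodes cleanly. VALID

Answer: no yes no no yes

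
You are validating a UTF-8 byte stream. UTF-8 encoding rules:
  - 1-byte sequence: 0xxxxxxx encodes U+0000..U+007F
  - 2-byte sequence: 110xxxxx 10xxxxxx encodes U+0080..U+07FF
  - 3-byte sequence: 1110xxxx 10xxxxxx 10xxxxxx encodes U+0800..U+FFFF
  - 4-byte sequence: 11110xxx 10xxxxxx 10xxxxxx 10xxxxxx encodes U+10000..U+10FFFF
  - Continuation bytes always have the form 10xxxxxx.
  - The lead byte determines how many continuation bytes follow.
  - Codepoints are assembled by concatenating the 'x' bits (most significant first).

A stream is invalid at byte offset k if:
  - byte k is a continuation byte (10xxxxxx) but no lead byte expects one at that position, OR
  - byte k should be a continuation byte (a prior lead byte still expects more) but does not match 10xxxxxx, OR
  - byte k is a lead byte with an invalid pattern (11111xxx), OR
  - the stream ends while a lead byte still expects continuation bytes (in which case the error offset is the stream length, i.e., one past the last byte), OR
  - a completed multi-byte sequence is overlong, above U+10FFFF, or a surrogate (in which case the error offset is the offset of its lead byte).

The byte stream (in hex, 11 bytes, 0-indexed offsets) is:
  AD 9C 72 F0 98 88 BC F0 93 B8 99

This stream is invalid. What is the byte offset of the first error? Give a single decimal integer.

Byte[0]=AD: INVALID lead byte (not 0xxx/110x/1110/11110)

Answer: 0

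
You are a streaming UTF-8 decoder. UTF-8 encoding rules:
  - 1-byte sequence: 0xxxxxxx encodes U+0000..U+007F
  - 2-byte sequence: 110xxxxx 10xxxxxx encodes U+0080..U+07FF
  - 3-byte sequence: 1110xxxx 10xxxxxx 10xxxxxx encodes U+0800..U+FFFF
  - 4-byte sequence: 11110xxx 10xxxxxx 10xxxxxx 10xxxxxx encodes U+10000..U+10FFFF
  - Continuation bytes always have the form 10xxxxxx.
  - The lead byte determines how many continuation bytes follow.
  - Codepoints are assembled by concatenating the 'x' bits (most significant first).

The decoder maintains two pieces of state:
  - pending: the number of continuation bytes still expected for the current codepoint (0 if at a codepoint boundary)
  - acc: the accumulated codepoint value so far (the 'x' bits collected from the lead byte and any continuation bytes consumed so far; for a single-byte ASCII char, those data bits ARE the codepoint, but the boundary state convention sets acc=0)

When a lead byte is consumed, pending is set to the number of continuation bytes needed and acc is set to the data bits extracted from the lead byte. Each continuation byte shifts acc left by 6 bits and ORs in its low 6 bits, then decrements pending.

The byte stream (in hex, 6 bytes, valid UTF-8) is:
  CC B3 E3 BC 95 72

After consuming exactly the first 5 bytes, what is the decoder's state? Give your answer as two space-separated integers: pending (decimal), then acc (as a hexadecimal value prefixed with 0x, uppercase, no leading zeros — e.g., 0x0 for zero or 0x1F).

Answer: 0 0x3F15

Derivation:
Byte[0]=CC: 2-byte lead. pending=1, acc=0xC
Byte[1]=B3: continuation. acc=(acc<<6)|0x33=0x333, pending=0
Byte[2]=E3: 3-byte lead. pending=2, acc=0x3
Byte[3]=BC: continuation. acc=(acc<<6)|0x3C=0xFC, pending=1
Byte[4]=95: continuation. acc=(acc<<6)|0x15=0x3F15, pending=0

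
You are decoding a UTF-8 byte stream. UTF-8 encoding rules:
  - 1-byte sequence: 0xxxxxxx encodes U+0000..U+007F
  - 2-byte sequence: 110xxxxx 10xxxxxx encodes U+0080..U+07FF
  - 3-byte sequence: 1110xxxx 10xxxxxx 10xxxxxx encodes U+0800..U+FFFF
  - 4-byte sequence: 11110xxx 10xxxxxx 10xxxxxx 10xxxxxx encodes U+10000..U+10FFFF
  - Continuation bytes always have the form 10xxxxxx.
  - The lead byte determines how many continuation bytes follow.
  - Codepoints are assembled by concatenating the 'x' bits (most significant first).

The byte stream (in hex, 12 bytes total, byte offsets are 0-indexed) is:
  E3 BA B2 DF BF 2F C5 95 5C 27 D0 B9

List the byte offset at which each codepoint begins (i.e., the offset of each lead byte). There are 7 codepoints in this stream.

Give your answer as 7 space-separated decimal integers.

Byte[0]=E3: 3-byte lead, need 2 cont bytes. acc=0x3
Byte[1]=BA: continuation. acc=(acc<<6)|0x3A=0xFA
Byte[2]=B2: continuation. acc=(acc<<6)|0x32=0x3EB2
Completed: cp=U+3EB2 (starts at byte 0)
Byte[3]=DF: 2-byte lead, need 1 cont bytes. acc=0x1F
Byte[4]=BF: continuation. acc=(acc<<6)|0x3F=0x7FF
Completed: cp=U+07FF (starts at byte 3)
Byte[5]=2F: 1-byte ASCII. cp=U+002F
Byte[6]=C5: 2-byte lead, need 1 cont bytes. acc=0x5
Byte[7]=95: continuation. acc=(acc<<6)|0x15=0x155
Completed: cp=U+0155 (starts at byte 6)
Byte[8]=5C: 1-byte ASCII. cp=U+005C
Byte[9]=27: 1-byte ASCII. cp=U+0027
Byte[10]=D0: 2-byte lead, need 1 cont bytes. acc=0x10
Byte[11]=B9: continuation. acc=(acc<<6)|0x39=0x439
Completed: cp=U+0439 (starts at byte 10)

Answer: 0 3 5 6 8 9 10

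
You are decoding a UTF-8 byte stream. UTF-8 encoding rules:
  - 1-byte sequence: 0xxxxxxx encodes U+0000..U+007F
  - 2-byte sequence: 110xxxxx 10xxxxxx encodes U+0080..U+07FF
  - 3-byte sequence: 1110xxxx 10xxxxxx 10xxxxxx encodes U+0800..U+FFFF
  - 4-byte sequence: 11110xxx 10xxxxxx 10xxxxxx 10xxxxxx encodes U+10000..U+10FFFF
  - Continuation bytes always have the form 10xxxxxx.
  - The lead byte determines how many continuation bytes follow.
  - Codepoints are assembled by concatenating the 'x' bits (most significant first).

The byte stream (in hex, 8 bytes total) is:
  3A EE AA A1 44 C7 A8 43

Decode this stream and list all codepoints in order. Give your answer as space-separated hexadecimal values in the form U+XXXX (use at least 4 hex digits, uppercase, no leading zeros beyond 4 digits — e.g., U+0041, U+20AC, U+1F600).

Byte[0]=3A: 1-byte ASCII. cp=U+003A
Byte[1]=EE: 3-byte lead, need 2 cont bytes. acc=0xE
Byte[2]=AA: continuation. acc=(acc<<6)|0x2A=0x3AA
Byte[3]=A1: continuation. acc=(acc<<6)|0x21=0xEAA1
Completed: cp=U+EAA1 (starts at byte 1)
Byte[4]=44: 1-byte ASCII. cp=U+0044
Byte[5]=C7: 2-byte lead, need 1 cont bytes. acc=0x7
Byte[6]=A8: continuation. acc=(acc<<6)|0x28=0x1E8
Completed: cp=U+01E8 (starts at byte 5)
Byte[7]=43: 1-byte ASCII. cp=U+0043

Answer: U+003A U+EAA1 U+0044 U+01E8 U+0043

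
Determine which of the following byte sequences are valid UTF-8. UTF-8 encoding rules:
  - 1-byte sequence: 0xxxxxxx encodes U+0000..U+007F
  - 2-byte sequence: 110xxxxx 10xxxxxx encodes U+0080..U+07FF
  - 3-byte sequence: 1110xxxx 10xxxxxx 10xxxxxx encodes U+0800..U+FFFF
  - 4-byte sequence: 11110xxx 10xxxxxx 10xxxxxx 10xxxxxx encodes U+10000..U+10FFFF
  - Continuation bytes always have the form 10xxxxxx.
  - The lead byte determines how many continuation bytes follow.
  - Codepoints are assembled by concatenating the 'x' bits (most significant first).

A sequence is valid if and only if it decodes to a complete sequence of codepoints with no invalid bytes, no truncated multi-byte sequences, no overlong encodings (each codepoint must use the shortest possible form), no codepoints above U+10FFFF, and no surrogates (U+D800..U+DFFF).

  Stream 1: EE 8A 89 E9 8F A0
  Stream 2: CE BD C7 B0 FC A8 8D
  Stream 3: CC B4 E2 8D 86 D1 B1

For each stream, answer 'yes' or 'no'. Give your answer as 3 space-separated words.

Answer: yes no yes

Derivation:
Stream 1: decodes cleanly. VALID
Stream 2: error at byte offset 4. INVALID
Stream 3: decodes cleanly. VALID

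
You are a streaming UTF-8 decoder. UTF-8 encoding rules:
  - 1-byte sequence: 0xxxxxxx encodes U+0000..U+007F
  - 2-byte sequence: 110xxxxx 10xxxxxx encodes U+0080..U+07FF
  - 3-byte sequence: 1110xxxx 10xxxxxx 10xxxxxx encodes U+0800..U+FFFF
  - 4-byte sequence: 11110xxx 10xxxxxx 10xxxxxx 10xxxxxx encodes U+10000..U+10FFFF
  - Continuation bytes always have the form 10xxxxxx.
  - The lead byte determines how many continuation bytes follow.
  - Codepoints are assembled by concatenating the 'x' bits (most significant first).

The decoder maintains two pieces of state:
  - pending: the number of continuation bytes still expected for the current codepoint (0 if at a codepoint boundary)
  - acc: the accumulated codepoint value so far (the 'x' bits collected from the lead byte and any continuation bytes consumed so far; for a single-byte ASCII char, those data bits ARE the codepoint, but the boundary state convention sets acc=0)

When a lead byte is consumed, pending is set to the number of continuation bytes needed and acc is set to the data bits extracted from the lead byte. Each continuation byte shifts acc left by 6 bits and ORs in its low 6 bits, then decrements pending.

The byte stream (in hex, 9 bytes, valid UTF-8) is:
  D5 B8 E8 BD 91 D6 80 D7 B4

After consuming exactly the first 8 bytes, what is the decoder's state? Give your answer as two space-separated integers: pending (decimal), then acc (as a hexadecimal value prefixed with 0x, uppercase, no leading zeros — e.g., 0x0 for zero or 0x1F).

Answer: 1 0x17

Derivation:
Byte[0]=D5: 2-byte lead. pending=1, acc=0x15
Byte[1]=B8: continuation. acc=(acc<<6)|0x38=0x578, pending=0
Byte[2]=E8: 3-byte lead. pending=2, acc=0x8
Byte[3]=BD: continuation. acc=(acc<<6)|0x3D=0x23D, pending=1
Byte[4]=91: continuation. acc=(acc<<6)|0x11=0x8F51, pending=0
Byte[5]=D6: 2-byte lead. pending=1, acc=0x16
Byte[6]=80: continuation. acc=(acc<<6)|0x00=0x580, pending=0
Byte[7]=D7: 2-byte lead. pending=1, acc=0x17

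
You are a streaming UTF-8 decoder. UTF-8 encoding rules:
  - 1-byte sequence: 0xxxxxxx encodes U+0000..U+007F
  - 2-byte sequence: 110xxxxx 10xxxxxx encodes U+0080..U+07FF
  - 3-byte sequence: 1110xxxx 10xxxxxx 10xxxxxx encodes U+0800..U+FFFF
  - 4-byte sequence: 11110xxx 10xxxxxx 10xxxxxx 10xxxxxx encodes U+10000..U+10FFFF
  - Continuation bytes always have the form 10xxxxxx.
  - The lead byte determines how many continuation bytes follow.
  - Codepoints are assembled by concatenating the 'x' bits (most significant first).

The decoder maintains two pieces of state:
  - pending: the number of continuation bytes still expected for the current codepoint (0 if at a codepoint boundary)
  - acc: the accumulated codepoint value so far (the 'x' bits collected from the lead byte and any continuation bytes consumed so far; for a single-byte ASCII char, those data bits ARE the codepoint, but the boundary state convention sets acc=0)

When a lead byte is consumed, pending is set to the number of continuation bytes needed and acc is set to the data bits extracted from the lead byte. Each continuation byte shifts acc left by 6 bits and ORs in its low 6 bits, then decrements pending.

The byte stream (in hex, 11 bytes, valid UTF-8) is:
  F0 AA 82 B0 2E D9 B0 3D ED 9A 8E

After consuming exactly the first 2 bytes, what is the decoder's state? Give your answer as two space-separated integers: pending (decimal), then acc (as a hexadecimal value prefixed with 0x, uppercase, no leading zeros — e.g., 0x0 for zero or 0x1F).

Byte[0]=F0: 4-byte lead. pending=3, acc=0x0
Byte[1]=AA: continuation. acc=(acc<<6)|0x2A=0x2A, pending=2

Answer: 2 0x2A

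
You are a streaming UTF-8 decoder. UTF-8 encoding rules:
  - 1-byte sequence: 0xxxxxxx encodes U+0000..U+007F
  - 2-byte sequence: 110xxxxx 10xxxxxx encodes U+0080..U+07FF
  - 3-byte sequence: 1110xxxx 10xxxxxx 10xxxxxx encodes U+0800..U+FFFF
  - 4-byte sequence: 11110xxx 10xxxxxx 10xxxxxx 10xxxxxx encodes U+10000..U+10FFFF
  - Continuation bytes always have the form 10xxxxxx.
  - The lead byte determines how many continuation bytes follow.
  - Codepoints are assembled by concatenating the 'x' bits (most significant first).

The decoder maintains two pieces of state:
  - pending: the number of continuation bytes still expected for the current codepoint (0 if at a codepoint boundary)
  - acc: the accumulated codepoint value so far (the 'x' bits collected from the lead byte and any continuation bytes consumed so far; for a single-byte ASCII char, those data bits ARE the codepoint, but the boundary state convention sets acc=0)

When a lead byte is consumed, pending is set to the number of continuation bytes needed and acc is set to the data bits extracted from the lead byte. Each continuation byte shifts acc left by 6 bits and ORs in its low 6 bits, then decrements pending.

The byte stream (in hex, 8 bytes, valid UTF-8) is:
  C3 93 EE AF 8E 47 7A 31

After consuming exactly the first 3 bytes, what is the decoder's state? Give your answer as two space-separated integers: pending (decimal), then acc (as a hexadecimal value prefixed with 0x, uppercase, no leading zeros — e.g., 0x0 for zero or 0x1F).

Answer: 2 0xE

Derivation:
Byte[0]=C3: 2-byte lead. pending=1, acc=0x3
Byte[1]=93: continuation. acc=(acc<<6)|0x13=0xD3, pending=0
Byte[2]=EE: 3-byte lead. pending=2, acc=0xE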